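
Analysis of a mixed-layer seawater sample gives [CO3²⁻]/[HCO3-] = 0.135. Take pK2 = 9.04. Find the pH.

From K2 = [H⁺][CO3²⁻]/[HCO3-]:  pH = pK2 + log₁₀([CO3²⁻]/[HCO3-])
log₁₀(0.135) = -0.870
pH = 9.04 + (-0.870) = 8.17

pH = 8.17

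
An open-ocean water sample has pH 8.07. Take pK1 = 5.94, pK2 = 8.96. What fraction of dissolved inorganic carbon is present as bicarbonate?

α₁ = 1 / (1 + [H⁺]/K1 + K2/[H⁺]) = 1 / (1 + 10^-2.13 + 10^-0.89)
   = 1 / (1 + 0.0074131 + 0.12882) = 1/1.1362 = 0.8801

α₁ = 0.880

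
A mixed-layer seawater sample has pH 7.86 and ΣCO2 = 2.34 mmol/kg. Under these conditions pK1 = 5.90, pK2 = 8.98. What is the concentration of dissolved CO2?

α₀ = 1 / (1 + K1/[H⁺] + K1K2/[H⁺]²) = 1 / (1 + 10^+1.96 + 10^+0.84)
   = 1 / (1 + 91.201 + 6.9183) = 1/99.119 = 0.01009
[CO2*] = α₀ × DIC = 0.01009 × 2.34 = 0.0236 mmol/kg

[CO2*] = 0.0236 mmol/kg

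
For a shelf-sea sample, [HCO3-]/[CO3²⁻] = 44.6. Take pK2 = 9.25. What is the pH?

From K2 = [H⁺][CO3²⁻]/[HCO3-]:  pH = pK2 − log₁₀([HCO3-]/[CO3²⁻])
log₁₀(44.6) = +1.649
pH = 9.25 − (+1.649) = 7.60

pH = 7.60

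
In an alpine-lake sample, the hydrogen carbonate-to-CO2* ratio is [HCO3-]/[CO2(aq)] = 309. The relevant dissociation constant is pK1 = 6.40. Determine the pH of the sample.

From K1 = [H⁺][HCO3-]/[CO2(aq)]:  pH = pK1 + log₁₀([HCO3-]/[CO2(aq)])
log₁₀(309) = +2.490
pH = 6.40 + (+2.490) = 8.89

pH = 8.89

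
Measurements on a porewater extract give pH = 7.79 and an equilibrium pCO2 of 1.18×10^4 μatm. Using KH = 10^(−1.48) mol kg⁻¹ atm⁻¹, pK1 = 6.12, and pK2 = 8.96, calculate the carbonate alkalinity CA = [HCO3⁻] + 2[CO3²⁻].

CA = 20.7 mmol/kg

[CO2*] = KH · pCO2 = 10^(−1.48) × 1.18×10^4×10^-6 = 3.907×10^-4 mol/kg
α₀ = 1/(1 + K1/[H⁺] + K1K2/[H⁺]²) = 1/(1 + 10^+1.67 + 10^+0.50) = 0.01963
DIC = [CO2*]/α₀ = 3.907×10^-4 / 0.01963 = 19.90 mmol/kg
CA = (α₁ + 2α₂)·DIC = (0.9183 + 2×0.06208) × 19.90 = 20.7 mmol/kg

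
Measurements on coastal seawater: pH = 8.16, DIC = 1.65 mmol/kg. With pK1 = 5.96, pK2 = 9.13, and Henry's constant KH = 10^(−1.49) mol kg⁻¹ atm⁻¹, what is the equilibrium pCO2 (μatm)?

pCO2 = 289 μatm

α₀ = 1 / (1 + K1/[H⁺] + K1K2/[H⁺]²) = 1 / (1 + 10^+2.20 + 10^+1.23)
   = 1 / (1 + 158.49 + 16.982) = 1/176.47 = 0.005667
[CO2*] = α₀ × DIC = 0.005667 × 1.65 = 0.009350 mmol/kg = 9.350 μmol/kg
pCO2 = [CO2*]/KH = 9.350×10^-6 / 3.236×10^-2 = 289 μatm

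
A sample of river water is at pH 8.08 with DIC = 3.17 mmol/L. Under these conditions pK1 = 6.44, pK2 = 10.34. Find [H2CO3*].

[CO2*] = 0.0706 mmol/L

α₀ = 1 / (1 + K1/[H⁺] + K1K2/[H⁺]²) = 1 / (1 + 10^+1.64 + 10^-0.62)
   = 1 / (1 + 43.652 + 0.23988) = 1/44.891 = 0.02228
[CO2*] = α₀ × DIC = 0.02228 × 3.17 = 0.0706 mmol/L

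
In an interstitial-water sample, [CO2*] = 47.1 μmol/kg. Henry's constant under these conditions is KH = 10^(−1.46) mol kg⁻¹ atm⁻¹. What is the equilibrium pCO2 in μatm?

KH = 10^(−1.46) = 3.467×10^-2 mol kg⁻¹ atm⁻¹
pCO2 = [CO2*]/KH = 47.1×10^-6 / 3.467×10^-2 = 1.36×10^-3 atm = 1360 μatm

pCO2 = 1360 μatm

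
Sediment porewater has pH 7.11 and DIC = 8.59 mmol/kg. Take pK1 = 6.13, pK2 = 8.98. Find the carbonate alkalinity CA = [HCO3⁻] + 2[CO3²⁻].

CA = [HCO3⁻] + 2[CO3²⁻] = (α₁ + 2α₂)·DIC
At pH 7.11: [H⁺]/K1 = 10^-0.98 = 0.10471, K2/[H⁺] = 10^-1.87 = 0.013490
α₁ = 1/(1 + 0.10471 + 0.013490) = 1/1.1182 = 0.8943; α₂ = α₁·K2/[H⁺] = 0.01206
α₁ + 2α₂ = 0.9184
CA = 0.9184 × 8.59 = 7.89 mmol/kg

CA = 7.89 mmol/kg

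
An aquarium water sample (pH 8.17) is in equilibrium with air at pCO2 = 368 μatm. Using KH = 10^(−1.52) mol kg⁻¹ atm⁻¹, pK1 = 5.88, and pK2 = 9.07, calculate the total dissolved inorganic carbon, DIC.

DIC = 2.45 mmol/kg

[CO2*] = KH · pCO2 = 10^(−1.52) × 368×10^-6 = 1.111×10^-5 mol/kg
α₀ = 1/(1 + K1/[H⁺] + K1K2/[H⁺]²) = 1/(1 + 10^+2.29 + 10^+1.39) = 0.004534
DIC = [CO2*]/α₀ = 1.111×10^-5 / 0.004534 = 2.45 mmol/kg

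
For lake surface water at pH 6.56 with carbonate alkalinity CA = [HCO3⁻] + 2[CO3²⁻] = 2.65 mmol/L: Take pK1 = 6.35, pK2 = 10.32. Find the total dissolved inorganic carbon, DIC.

CA = [HCO3⁻] + 2[CO3²⁻] = (α₁ + 2α₂)·DIC
At pH 6.56: [H⁺]/K1 = 10^-0.21 = 0.61660, K2/[H⁺] = 10^-3.76 = 0.00017378
α₁ = 1/(1 + 0.61660 + 0.00017378) = 1/1.6168 = 0.6185; α₂ = α₁·K2/[H⁺] = 0.0001075
α₁ + 2α₂ = 0.6187
DIC = CA / (α₁ + 2α₂) = 2.65 / 0.6187 = 4.28 mmol/L

DIC = 4.28 mmol/L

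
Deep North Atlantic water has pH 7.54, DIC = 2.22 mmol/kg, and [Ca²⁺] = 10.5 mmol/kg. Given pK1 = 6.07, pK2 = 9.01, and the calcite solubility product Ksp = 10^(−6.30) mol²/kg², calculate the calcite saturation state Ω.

Ω = 1.48

α₂ = 1 / (1 + [H⁺]/K2 + [H⁺]²/(K1K2)) = 1 / (1 + 10^+1.47 + 10^+0.00)
   = 1 / (1 + 29.512 + 1.0000) = 1/31.512 = 0.03173
[CO3²⁻] = α₂ × DIC = 0.03173 × 2.22 = 0.07045 mmol/kg
Ksp = 10^(−6.30) = 5.012×10^-7
Ω = [Ca²⁺][CO3²⁻]/Ksp = (10.5×10^-3)(7.045×10^-5) / 5.012×10^-7 = 1.48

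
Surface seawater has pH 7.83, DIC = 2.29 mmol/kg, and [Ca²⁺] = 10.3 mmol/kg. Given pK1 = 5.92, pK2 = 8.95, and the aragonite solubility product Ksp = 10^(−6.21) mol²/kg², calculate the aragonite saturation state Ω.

Ω = 2.67

α₂ = 1 / (1 + [H⁺]/K2 + [H⁺]²/(K1K2)) = 1 / (1 + 10^+1.12 + 10^-0.79)
   = 1 / (1 + 13.183 + 0.16218) = 1/14.345 = 0.06971
[CO3²⁻] = α₂ × DIC = 0.06971 × 2.29 = 0.1596 mmol/kg
Ksp = 10^(−6.21) = 6.166×10^-7
Ω = [Ca²⁺][CO3²⁻]/Ksp = (10.3×10^-3)(1.596×10^-4) / 6.166×10^-7 = 2.67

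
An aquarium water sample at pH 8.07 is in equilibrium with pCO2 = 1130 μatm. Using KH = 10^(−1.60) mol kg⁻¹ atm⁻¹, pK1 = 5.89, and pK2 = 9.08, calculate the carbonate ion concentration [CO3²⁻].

[CO3²⁻] = 0.420 mmol/kg

[CO2*] = KH · pCO2 = 10^(−1.60) × 1130×10^-6 = 2.838×10^-5 mol/kg
α₀ = 1/(1 + K1/[H⁺] + K1K2/[H⁺]²) = 1/(1 + 10^+2.18 + 10^+1.17) = 0.005983
DIC = [CO2*]/α₀ = 2.838×10^-5 / 0.005983 = 4.744 mmol/kg
[CO3²⁻] = α₂·DIC; α₂ = 0.08849, so [CO3²⁻] = 0.08849 × 4.744 = 0.420 mmol/kg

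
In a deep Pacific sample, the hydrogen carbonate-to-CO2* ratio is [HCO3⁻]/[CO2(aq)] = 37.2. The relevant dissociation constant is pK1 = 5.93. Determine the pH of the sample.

From K1 = [H⁺][HCO3⁻]/[CO2(aq)]:  pH = pK1 + log₁₀([HCO3⁻]/[CO2(aq)])
log₁₀(37.2) = +1.571
pH = 5.93 + (+1.571) = 7.50

pH = 7.50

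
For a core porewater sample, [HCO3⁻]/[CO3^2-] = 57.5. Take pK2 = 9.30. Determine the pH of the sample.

pH = 7.54

From K2 = [H⁺][CO3^2-]/[HCO3⁻]:  pH = pK2 − log₁₀([HCO3⁻]/[CO3^2-])
log₁₀(57.5) = +1.760
pH = 9.30 − (+1.760) = 7.54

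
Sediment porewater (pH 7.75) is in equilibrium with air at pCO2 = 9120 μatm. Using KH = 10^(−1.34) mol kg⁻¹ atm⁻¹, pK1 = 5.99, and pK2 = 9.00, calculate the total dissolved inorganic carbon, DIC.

DIC = 25.8 mmol/kg

[CO2*] = KH · pCO2 = 10^(−1.34) × 9120×10^-6 = 4.169×10^-4 mol/kg
α₀ = 1/(1 + K1/[H⁺] + K1K2/[H⁺]²) = 1/(1 + 10^+1.76 + 10^+0.51) = 0.01619
DIC = [CO2*]/α₀ = 4.169×10^-4 / 0.01619 = 25.8 mmol/kg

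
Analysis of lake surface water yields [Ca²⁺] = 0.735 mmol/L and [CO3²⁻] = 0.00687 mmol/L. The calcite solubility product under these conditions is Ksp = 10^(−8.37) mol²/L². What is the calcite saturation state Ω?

Ksp = 10^(−8.37) = 4.266×10^-9
Ω = [Ca²⁺][CO3²⁻]/Ksp = (0.735×10^-3)(0.00687×10^-3) / 4.266×10^-9 = 1.18

Ω = 1.18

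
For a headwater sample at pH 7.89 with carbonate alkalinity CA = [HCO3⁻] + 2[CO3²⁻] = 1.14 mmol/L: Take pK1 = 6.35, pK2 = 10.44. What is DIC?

CA = [HCO3⁻] + 2[CO3²⁻] = (α₁ + 2α₂)·DIC
At pH 7.89: [H⁺]/K1 = 10^-1.54 = 0.028840, K2/[H⁺] = 10^-2.55 = 0.0028184
α₁ = 1/(1 + 0.028840 + 0.0028184) = 1/1.0317 = 0.9693; α₂ = α₁·K2/[H⁺] = 0.002732
α₁ + 2α₂ = 0.9748
DIC = CA / (α₁ + 2α₂) = 1.14 / 0.9748 = 1.17 mmol/L

DIC = 1.17 mmol/L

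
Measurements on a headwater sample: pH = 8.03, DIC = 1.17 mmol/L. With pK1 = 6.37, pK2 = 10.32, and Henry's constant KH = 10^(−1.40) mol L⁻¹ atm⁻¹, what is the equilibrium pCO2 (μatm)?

pCO2 = 626 μatm

α₀ = 1 / (1 + K1/[H⁺] + K1K2/[H⁺]²) = 1 / (1 + 10^+1.66 + 10^-0.63)
   = 1 / (1 + 45.709 + 0.23442) = 1/46.943 = 0.02130
[CO2*] = α₀ × DIC = 0.02130 × 1.17 = 0.02492 mmol/L
pCO2 = [CO2*]/KH = 2.492×10^-5 / 3.981×10^-2 = 626 μatm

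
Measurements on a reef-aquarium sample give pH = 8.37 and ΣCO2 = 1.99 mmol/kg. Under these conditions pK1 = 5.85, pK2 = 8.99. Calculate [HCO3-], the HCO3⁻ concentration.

[HCO3⁻] = 1.60 mmol/kg

α₁ = 1 / (1 + [H⁺]/K1 + K2/[H⁺]) = 1 / (1 + 10^-2.52 + 10^-0.62)
   = 1 / (1 + 0.0030200 + 0.23988) = 1/1.2429 = 0.8046
[HCO3⁻] = α₁ × DIC = 0.8046 × 1.99 = 1.60 mmol/kg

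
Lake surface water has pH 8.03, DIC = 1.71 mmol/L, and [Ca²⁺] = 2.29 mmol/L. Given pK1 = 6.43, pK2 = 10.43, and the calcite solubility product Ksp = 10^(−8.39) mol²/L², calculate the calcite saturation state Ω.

α₂ = 1 / (1 + [H⁺]/K2 + [H⁺]²/(K1K2)) = 1 / (1 + 10^+2.40 + 10^+0.80)
   = 1 / (1 + 251.19 + 6.3096) = 1/258.50 = 0.003868
[CO3²⁻] = α₂ × DIC = 0.003868 × 1.71 = 0.006615 mmol/L = 6.615 μmol/L
Ksp = 10^(−8.39) = 4.074×10^-9
Ω = [Ca²⁺][CO3²⁻]/Ksp = (2.29×10^-3)(6.615×10^-6) / 4.074×10^-9 = 3.72

Ω = 3.72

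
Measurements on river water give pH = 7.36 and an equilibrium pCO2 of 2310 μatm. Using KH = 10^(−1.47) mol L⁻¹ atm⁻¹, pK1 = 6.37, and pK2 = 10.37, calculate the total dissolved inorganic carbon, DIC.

[CO2*] = KH · pCO2 = 10^(−1.47) × 2310×10^-6 = 7.827×10^-5 mol/L
α₀ = 1/(1 + K1/[H⁺] + K1K2/[H⁺]²) = 1/(1 + 10^+0.99 + 10^-2.02) = 0.09275
DIC = [CO2*]/α₀ = 7.827×10^-5 / 0.09275 = 0.844 mmol/L

DIC = 0.844 mmol/L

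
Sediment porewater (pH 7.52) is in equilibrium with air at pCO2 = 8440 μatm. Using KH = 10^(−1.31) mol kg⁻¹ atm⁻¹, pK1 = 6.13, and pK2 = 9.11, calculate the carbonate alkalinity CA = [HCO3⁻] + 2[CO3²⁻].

CA = 10.7 mmol/kg

[CO2*] = KH · pCO2 = 10^(−1.31) × 8440×10^-6 = 4.134×10^-4 mol/kg
α₀ = 1/(1 + K1/[H⁺] + K1K2/[H⁺]²) = 1/(1 + 10^+1.39 + 10^-0.20) = 0.03820
DIC = [CO2*]/α₀ = 4.134×10^-4 / 0.03820 = 10.82 mmol/kg
CA = (α₁ + 2α₂)·DIC = (0.9377 + 2×0.02410) × 10.82 = 10.7 mmol/kg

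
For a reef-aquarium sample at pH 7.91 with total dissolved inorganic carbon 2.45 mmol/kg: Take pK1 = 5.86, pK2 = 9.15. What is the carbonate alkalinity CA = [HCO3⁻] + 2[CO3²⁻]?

CA = [HCO3⁻] + 2[CO3²⁻] = (α₁ + 2α₂)·DIC
At pH 7.91: [H⁺]/K1 = 10^-2.05 = 0.0089125, K2/[H⁺] = 10^-1.24 = 0.057544
α₁ = 1/(1 + 0.0089125 + 0.057544) = 1/1.0665 = 0.9377; α₂ = α₁·K2/[H⁺] = 0.05396
α₁ + 2α₂ = 1.0456
CA = 1.0456 × 2.45 = 2.56 mmol/kg

CA = 2.56 mmol/kg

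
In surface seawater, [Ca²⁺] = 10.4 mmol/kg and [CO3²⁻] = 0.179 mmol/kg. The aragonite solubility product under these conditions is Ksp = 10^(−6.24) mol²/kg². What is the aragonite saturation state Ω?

Ω = 3.24

Ksp = 10^(−6.24) = 5.754×10^-7
Ω = [Ca²⁺][CO3²⁻]/Ksp = (10.4×10^-3)(0.179×10^-3) / 5.754×10^-7 = 3.24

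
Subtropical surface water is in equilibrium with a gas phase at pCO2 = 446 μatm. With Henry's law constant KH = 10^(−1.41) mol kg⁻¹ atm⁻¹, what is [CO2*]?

KH = 10^(−1.41) = 3.890×10^-2 mol kg⁻¹ atm⁻¹
[CO2*] = KH · pCO2 = 3.890×10^-2 × 446×10^-6 atm = 1.74×10^-5 mol/kg

[CO2*] = 17.4 μmol/kg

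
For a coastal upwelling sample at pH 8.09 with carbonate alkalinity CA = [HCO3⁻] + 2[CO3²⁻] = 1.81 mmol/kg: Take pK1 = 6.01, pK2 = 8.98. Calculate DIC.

CA = [HCO3⁻] + 2[CO3²⁻] = (α₁ + 2α₂)·DIC
At pH 8.09: [H⁺]/K1 = 10^-2.08 = 0.0083176, K2/[H⁺] = 10^-0.89 = 0.12882
α₁ = 1/(1 + 0.0083176 + 0.12882) = 1/1.1371 = 0.8794; α₂ = α₁·K2/[H⁺] = 0.1133
α₁ + 2α₂ = 1.1060
DIC = CA / (α₁ + 2α₂) = 1.81 / 1.1060 = 1.64 mmol/kg

DIC = 1.64 mmol/kg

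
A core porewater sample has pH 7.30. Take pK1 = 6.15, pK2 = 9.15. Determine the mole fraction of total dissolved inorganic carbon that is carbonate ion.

α₂ = 1 / (1 + [H⁺]/K2 + [H⁺]²/(K1K2)) = 1 / (1 + 10^+1.85 + 10^+0.70)
   = 1 / (1 + 70.795 + 5.0119) = 1/76.806 = 0.01302

α₂ = 0.0130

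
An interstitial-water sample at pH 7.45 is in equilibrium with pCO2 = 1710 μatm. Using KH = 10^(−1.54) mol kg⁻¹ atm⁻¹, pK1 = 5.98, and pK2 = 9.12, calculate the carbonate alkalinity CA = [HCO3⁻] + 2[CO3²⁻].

[CO2*] = KH · pCO2 = 10^(−1.54) × 1710×10^-6 = 4.932×10^-5 mol/kg
α₀ = 1/(1 + K1/[H⁺] + K1K2/[H⁺]²) = 1/(1 + 10^+1.47 + 10^-0.20) = 0.03211
DIC = [CO2*]/α₀ = 4.932×10^-5 / 0.03211 = 1.536 mmol/kg
CA = (α₁ + 2α₂)·DIC = (0.9476 + 2×0.02026) × 1.536 = 1.52 mmol/kg

CA = 1.52 mmol/kg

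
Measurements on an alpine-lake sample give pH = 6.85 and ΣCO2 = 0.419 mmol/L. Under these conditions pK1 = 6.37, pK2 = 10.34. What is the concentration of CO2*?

α₀ = 1 / (1 + K1/[H⁺] + K1K2/[H⁺]²) = 1 / (1 + 10^+0.48 + 10^-3.01)
   = 1 / (1 + 3.0200 + 0.00097724) = 1/4.0209 = 0.2487
[CO2*] = α₀ × DIC = 0.2487 × 0.419 = 0.104 mmol/L

[CO2*] = 0.104 mmol/L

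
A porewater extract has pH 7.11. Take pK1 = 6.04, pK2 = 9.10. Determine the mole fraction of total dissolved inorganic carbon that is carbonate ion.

α₂ = 1 / (1 + [H⁺]/K2 + [H⁺]²/(K1K2)) = 1 / (1 + 10^+1.99 + 10^+0.92)
   = 1 / (1 + 97.724 + 8.3176) = 1/107.04 = 0.009342

α₂ = 0.00934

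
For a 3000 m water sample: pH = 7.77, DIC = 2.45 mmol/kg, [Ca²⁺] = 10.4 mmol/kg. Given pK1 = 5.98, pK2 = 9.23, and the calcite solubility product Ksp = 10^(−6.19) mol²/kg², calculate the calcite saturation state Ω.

α₂ = 1 / (1 + [H⁺]/K2 + [H⁺]²/(K1K2)) = 1 / (1 + 10^+1.46 + 10^-0.33)
   = 1 / (1 + 28.840 + 0.46774) = 1/30.308 = 0.03299
[CO3²⁻] = α₂ × DIC = 0.03299 × 2.45 = 0.08084 mmol/kg
Ksp = 10^(−6.19) = 6.457×10^-7
Ω = [Ca²⁺][CO3²⁻]/Ksp = (10.4×10^-3)(8.084×10^-5) / 6.457×10^-7 = 1.30

Ω = 1.30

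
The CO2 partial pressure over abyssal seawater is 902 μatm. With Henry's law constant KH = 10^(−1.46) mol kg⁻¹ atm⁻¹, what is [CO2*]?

[CO2*] = 31.3 μmol/kg

KH = 10^(−1.46) = 3.467×10^-2 mol kg⁻¹ atm⁻¹
[CO2*] = KH · pCO2 = 3.467×10^-2 × 902×10^-6 atm = 3.13×10^-5 mol/kg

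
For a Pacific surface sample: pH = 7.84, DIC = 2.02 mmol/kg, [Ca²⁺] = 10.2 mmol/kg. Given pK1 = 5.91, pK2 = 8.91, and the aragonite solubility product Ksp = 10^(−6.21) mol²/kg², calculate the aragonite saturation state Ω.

Ω = 2.59

α₂ = 1 / (1 + [H⁺]/K2 + [H⁺]²/(K1K2)) = 1 / (1 + 10^+1.07 + 10^-0.86)
   = 1 / (1 + 11.749 + 0.13804) = 1/12.887 = 0.07760
[CO3²⁻] = α₂ × DIC = 0.07760 × 2.02 = 0.1567 mmol/kg
Ksp = 10^(−6.21) = 6.166×10^-7
Ω = [Ca²⁺][CO3²⁻]/Ksp = (10.2×10^-3)(1.567×10^-4) / 6.166×10^-7 = 2.59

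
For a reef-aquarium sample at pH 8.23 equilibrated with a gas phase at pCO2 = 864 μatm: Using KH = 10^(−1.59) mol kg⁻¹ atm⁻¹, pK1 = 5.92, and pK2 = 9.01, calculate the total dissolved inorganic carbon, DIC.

DIC = 5.31 mmol/kg

[CO2*] = KH · pCO2 = 10^(−1.59) × 864×10^-6 = 2.221×10^-5 mol/kg
α₀ = 1/(1 + K1/[H⁺] + K1K2/[H⁺]²) = 1/(1 + 10^+2.31 + 10^+1.53) = 0.004183
DIC = [CO2*]/α₀ = 2.221×10^-5 / 0.004183 = 5.31 mmol/kg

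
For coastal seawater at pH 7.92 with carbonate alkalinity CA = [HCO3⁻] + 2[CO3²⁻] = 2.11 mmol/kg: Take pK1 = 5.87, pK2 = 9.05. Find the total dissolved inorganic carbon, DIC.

CA = [HCO3⁻] + 2[CO3²⁻] = (α₁ + 2α₂)·DIC
At pH 7.92: [H⁺]/K1 = 10^-2.05 = 0.0089125, K2/[H⁺] = 10^-1.13 = 0.074131
α₁ = 1/(1 + 0.0089125 + 0.074131) = 1/1.0830 = 0.9233; α₂ = α₁·K2/[H⁺] = 0.06845
α₁ + 2α₂ = 1.0602
DIC = CA / (α₁ + 2α₂) = 2.11 / 1.0602 = 1.99 mmol/kg

DIC = 1.99 mmol/kg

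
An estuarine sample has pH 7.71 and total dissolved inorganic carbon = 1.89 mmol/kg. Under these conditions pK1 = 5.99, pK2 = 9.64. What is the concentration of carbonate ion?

α₂ = 1 / (1 + [H⁺]/K2 + [H⁺]²/(K1K2)) = 1 / (1 + 10^+1.93 + 10^+0.21)
   = 1 / (1 + 85.114 + 1.6218) = 1/87.736 = 0.01140
[CO3²⁻] = α₂ × DIC = 0.01140 × 1.89 = 0.0215 mmol/kg

[CO3²⁻] = 0.0215 mmol/kg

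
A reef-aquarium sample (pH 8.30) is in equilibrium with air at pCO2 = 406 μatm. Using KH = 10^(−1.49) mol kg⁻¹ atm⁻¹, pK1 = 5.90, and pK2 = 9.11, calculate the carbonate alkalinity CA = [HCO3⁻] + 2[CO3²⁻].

CA = 4.32 mmol/kg

[CO2*] = KH · pCO2 = 10^(−1.49) × 406×10^-6 = 1.314×10^-5 mol/kg
α₀ = 1/(1 + K1/[H⁺] + K1K2/[H⁺]²) = 1/(1 + 10^+2.40 + 10^+1.59) = 0.003435
DIC = [CO2*]/α₀ = 1.314×10^-5 / 0.003435 = 3.824 mmol/kg
CA = (α₁ + 2α₂)·DIC = (0.8629 + 2×0.1336) × 3.824 = 4.32 mmol/kg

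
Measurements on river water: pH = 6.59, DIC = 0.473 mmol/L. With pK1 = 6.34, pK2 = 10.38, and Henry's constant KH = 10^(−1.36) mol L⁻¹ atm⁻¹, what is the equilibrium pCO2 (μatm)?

α₀ = 1 / (1 + K1/[H⁺] + K1K2/[H⁺]²) = 1 / (1 + 10^+0.25 + 10^-3.54)
   = 1 / (1 + 1.7783 + 0.00028840) = 1/2.7786 = 0.3599
[CO2*] = α₀ × DIC = 0.3599 × 0.473 = 0.1702 mmol/L
pCO2 = [CO2*]/KH = 1.702×10^-4 / 4.365×10^-2 = 3900 μatm

pCO2 = 3900 μatm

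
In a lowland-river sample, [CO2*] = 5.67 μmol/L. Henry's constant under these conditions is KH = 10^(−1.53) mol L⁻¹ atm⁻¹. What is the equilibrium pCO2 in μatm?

KH = 10^(−1.53) = 2.951×10^-2 mol L⁻¹ atm⁻¹
pCO2 = [CO2*]/KH = 5.67×10^-6 / 2.951×10^-2 = 1.92×10^-4 atm = 192 μatm

pCO2 = 192 μatm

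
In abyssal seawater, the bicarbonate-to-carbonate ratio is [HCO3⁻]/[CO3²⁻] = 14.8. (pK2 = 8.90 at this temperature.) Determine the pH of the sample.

From K2 = [H⁺][CO3²⁻]/[HCO3⁻]:  pH = pK2 − log₁₀([HCO3⁻]/[CO3²⁻])
log₁₀(14.8) = +1.170
pH = 8.90 − (+1.170) = 7.73

pH = 7.73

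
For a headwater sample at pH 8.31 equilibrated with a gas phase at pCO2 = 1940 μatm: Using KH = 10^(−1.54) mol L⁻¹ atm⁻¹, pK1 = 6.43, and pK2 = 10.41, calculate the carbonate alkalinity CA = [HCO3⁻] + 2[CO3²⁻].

CA = 4.31 mmol/L

[CO2*] = KH · pCO2 = 10^(−1.54) × 1940×10^-6 = 5.595×10^-5 mol/L
α₀ = 1/(1 + K1/[H⁺] + K1K2/[H⁺]²) = 1/(1 + 10^+1.88 + 10^-0.22) = 0.01291
DIC = [CO2*]/α₀ = 5.595×10^-5 / 0.01291 = 4.334 mmol/L
CA = (α₁ + 2α₂)·DIC = (0.9793 + 2×0.007779) × 4.334 = 4.31 mmol/L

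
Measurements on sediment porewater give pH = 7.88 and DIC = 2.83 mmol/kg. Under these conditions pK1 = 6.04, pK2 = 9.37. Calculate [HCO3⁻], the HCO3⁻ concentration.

α₁ = 1 / (1 + [H⁺]/K1 + K2/[H⁺]) = 1 / (1 + 10^-1.84 + 10^-1.49)
   = 1 / (1 + 0.014454 + 0.032359) = 1/1.0468 = 0.9553
[HCO3⁻] = α₁ × DIC = 0.9553 × 2.83 = 2.70 mmol/kg

[HCO3⁻] = 2.70 mmol/kg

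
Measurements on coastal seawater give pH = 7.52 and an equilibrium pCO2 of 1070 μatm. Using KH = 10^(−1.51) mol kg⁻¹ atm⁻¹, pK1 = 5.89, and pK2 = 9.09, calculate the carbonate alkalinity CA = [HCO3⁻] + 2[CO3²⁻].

[CO2*] = KH · pCO2 = 10^(−1.51) × 1070×10^-6 = 3.307×10^-5 mol/kg
α₀ = 1/(1 + K1/[H⁺] + K1K2/[H⁺]²) = 1/(1 + 10^+1.63 + 10^+0.06) = 0.02232
DIC = [CO2*]/α₀ = 3.307×10^-5 / 0.02232 = 1.482 mmol/kg
CA = (α₁ + 2α₂)·DIC = (0.9521 + 2×0.02562) × 1.482 = 1.49 mmol/kg

CA = 1.49 mmol/kg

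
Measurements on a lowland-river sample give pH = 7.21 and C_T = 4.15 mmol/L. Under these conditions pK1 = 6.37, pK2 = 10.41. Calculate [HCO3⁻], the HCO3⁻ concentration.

α₁ = 1 / (1 + [H⁺]/K1 + K2/[H⁺]) = 1 / (1 + 10^-0.84 + 10^-3.20)
   = 1 / (1 + 0.14454 + 0.00063096) = 1/1.1452 = 0.8732
[HCO3⁻] = α₁ × DIC = 0.8732 × 4.15 = 3.62 mmol/L

[HCO3⁻] = 3.62 mmol/L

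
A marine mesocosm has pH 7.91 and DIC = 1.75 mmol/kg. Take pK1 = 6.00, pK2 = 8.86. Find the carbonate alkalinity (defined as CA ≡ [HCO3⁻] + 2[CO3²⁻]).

CA = [HCO3⁻] + 2[CO3²⁻] = (α₁ + 2α₂)·DIC
At pH 7.91: [H⁺]/K1 = 10^-1.91 = 0.012303, K2/[H⁺] = 10^-0.95 = 0.11220
α₁ = 1/(1 + 0.012303 + 0.11220) = 1/1.1245 = 0.8893; α₂ = α₁·K2/[H⁺] = 0.09978
α₁ + 2α₂ = 1.0888
CA = 1.0888 × 1.75 = 1.91 mmol/kg

CA = 1.91 mmol/kg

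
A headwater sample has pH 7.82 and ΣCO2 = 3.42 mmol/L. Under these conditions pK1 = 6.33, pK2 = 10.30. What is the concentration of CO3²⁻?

α₂ = 1 / (1 + [H⁺]/K2 + [H⁺]²/(K1K2)) = 1 / (1 + 10^+2.48 + 10^+0.99)
   = 1 / (1 + 302.00 + 9.7724) = 1/312.77 = 0.003197
[CO3²⁻] = α₂ × DIC = 0.003197 × 3.42 = 0.0109 mmol/L = 10.9 μmol/L

[CO3²⁻] = 10.9 μmol/L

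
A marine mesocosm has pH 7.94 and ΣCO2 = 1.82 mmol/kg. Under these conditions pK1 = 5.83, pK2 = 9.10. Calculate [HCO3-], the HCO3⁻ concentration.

[HCO3⁻] = 1.69 mmol/kg

α₁ = 1 / (1 + [H⁺]/K1 + K2/[H⁺]) = 1 / (1 + 10^-2.11 + 10^-1.16)
   = 1 / (1 + 0.0077625 + 0.069183) = 1/1.0769 = 0.9286
[HCO3⁻] = α₁ × DIC = 0.9286 × 1.82 = 1.69 mmol/kg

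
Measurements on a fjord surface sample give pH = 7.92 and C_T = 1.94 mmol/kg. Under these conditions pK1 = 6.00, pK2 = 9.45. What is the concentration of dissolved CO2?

α₀ = 1 / (1 + K1/[H⁺] + K1K2/[H⁺]²) = 1 / (1 + 10^+1.92 + 10^+0.39)
   = 1 / (1 + 83.176 + 2.4547) = 1/86.631 = 0.01154
[CO2*] = α₀ × DIC = 0.01154 × 1.94 = 0.0224 mmol/kg

[CO2*] = 0.0224 mmol/kg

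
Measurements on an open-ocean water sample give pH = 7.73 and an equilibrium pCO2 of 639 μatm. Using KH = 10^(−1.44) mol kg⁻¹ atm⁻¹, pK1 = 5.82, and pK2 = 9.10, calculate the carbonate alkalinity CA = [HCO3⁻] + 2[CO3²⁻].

CA = 2.05 mmol/kg

[CO2*] = KH · pCO2 = 10^(−1.44) × 639×10^-6 = 2.320×10^-5 mol/kg
α₀ = 1/(1 + K1/[H⁺] + K1K2/[H⁺]²) = 1/(1 + 10^+1.91 + 10^+0.54) = 0.01166
DIC = [CO2*]/α₀ = 2.320×10^-5 / 0.01166 = 1.989 mmol/kg
CA = (α₁ + 2α₂)·DIC = (0.9479 + 2×0.04044) × 1.989 = 2.05 mmol/kg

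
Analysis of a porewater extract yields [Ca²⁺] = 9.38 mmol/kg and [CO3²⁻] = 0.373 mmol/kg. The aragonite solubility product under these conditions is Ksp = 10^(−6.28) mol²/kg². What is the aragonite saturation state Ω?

Ksp = 10^(−6.28) = 5.248×10^-7
Ω = [Ca²⁺][CO3²⁻]/Ksp = (9.38×10^-3)(0.373×10^-3) / 5.248×10^-7 = 6.67

Ω = 6.67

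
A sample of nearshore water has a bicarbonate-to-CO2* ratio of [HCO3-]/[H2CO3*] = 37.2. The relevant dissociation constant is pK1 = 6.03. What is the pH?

From K1 = [H⁺][HCO3-]/[H2CO3*]:  pH = pK1 + log₁₀([HCO3-]/[H2CO3*])
log₁₀(37.2) = +1.571
pH = 6.03 + (+1.571) = 7.60

pH = 7.60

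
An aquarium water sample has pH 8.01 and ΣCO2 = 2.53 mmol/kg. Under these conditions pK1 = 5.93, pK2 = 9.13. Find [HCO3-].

[HCO3⁻] = 2.33 mmol/kg

α₁ = 1 / (1 + [H⁺]/K1 + K2/[H⁺]) = 1 / (1 + 10^-2.08 + 10^-1.12)
   = 1 / (1 + 0.0083176 + 0.075858) = 1/1.0842 = 0.9224
[HCO3⁻] = α₁ × DIC = 0.9224 × 2.53 = 2.33 mmol/kg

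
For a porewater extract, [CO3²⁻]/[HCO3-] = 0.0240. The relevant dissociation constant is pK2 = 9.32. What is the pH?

From K2 = [H⁺][CO3²⁻]/[HCO3-]:  pH = pK2 + log₁₀([CO3²⁻]/[HCO3-])
log₁₀(0.0240) = -1.620
pH = 9.32 + (-1.620) = 7.70

pH = 7.70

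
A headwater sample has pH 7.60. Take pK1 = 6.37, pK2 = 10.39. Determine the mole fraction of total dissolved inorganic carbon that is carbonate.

α₂ = 0.00153

α₂ = 1 / (1 + [H⁺]/K2 + [H⁺]²/(K1K2)) = 1 / (1 + 10^+2.79 + 10^+1.56)
   = 1 / (1 + 616.60 + 36.308) = 1/653.90 = 0.001529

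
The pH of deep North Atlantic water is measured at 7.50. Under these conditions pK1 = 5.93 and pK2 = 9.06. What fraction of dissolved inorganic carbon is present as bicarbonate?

α₁ = 1 / (1 + [H⁺]/K1 + K2/[H⁺]) = 1 / (1 + 10^-1.57 + 10^-1.56)
   = 1 / (1 + 0.026915 + 0.027542) = 1/1.0545 = 0.9484

α₁ = 0.948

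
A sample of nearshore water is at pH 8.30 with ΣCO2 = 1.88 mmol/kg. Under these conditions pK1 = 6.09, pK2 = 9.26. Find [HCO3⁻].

[HCO3⁻] = 1.68 mmol/kg

α₁ = 1 / (1 + [H⁺]/K1 + K2/[H⁺]) = 1 / (1 + 10^-2.21 + 10^-0.96)
   = 1 / (1 + 0.0061660 + 0.10965) = 1/1.1158 = 0.8962
[HCO3⁻] = α₁ × DIC = 0.8962 × 1.88 = 1.68 mmol/kg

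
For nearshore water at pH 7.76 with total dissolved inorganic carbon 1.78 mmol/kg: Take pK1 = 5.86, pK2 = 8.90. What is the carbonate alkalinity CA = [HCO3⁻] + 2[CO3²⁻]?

CA = 1.88 mmol/kg

CA = [HCO3⁻] + 2[CO3²⁻] = (α₁ + 2α₂)·DIC
At pH 7.76: [H⁺]/K1 = 10^-1.90 = 0.012589, K2/[H⁺] = 10^-1.14 = 0.072444
α₁ = 1/(1 + 0.012589 + 0.072444) = 1/1.0850 = 0.9216; α₂ = α₁·K2/[H⁺] = 0.06677
α₁ + 2α₂ = 1.0552
CA = 1.0552 × 1.78 = 1.88 mmol/kg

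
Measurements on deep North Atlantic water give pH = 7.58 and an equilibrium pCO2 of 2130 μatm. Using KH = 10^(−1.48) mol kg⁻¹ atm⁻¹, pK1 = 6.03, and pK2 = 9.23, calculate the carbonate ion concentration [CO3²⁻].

[CO3²⁻] = 0.0560 mmol/kg

[CO2*] = KH · pCO2 = 10^(−1.48) × 2130×10^-6 = 7.053×10^-5 mol/kg
α₀ = 1/(1 + K1/[H⁺] + K1K2/[H⁺]²) = 1/(1 + 10^+1.55 + 10^-0.10) = 0.02683
DIC = [CO2*]/α₀ = 7.053×10^-5 / 0.02683 = 2.629 mmol/kg
[CO3²⁻] = α₂·DIC; α₂ = 0.02131, so [CO3²⁻] = 0.02131 × 2.629 = 0.0560 mmol/kg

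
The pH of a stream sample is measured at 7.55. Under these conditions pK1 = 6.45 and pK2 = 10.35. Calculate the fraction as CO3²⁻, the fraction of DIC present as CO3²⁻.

α₂ = 1 / (1 + [H⁺]/K2 + [H⁺]²/(K1K2)) = 1 / (1 + 10^+2.80 + 10^+1.70)
   = 1 / (1 + 630.96 + 50.119) = 1/682.08 = 0.001466

α₂ = 0.00147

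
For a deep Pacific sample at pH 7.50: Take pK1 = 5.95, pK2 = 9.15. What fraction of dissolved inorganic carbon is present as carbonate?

α₂ = 0.0213

α₂ = 1 / (1 + [H⁺]/K2 + [H⁺]²/(K1K2)) = 1 / (1 + 10^+1.65 + 10^+0.10)
   = 1 / (1 + 44.668 + 1.2589) = 1/46.927 = 0.02131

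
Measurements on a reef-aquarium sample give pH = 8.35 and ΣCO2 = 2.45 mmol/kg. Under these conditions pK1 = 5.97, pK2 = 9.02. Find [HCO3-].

α₁ = 1 / (1 + [H⁺]/K1 + K2/[H⁺]) = 1 / (1 + 10^-2.38 + 10^-0.67)
   = 1 / (1 + 0.0041687 + 0.21380) = 1/1.2180 = 0.8210
[HCO3⁻] = α₁ × DIC = 0.8210 × 2.45 = 2.01 mmol/kg

[HCO3⁻] = 2.01 mmol/kg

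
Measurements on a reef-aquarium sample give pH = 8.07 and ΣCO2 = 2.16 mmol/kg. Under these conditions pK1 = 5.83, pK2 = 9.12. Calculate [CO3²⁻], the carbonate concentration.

α₂ = 1 / (1 + [H⁺]/K2 + [H⁺]²/(K1K2)) = 1 / (1 + 10^+1.05 + 10^-1.19)
   = 1 / (1 + 11.220 + 0.064565) = 1/12.285 = 0.08140
[CO3²⁻] = α₂ × DIC = 0.08140 × 2.16 = 0.176 mmol/kg

[CO3²⁻] = 0.176 mmol/kg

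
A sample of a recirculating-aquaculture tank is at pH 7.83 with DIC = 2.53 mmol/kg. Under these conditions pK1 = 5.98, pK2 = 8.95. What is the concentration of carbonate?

α₂ = 1 / (1 + [H⁺]/K2 + [H⁺]²/(K1K2)) = 1 / (1 + 10^+1.12 + 10^-0.73)
   = 1 / (1 + 13.183 + 0.18621) = 1/14.369 = 0.06960
[CO3²⁻] = α₂ × DIC = 0.06960 × 2.53 = 0.176 mmol/kg

[CO3²⁻] = 0.176 mmol/kg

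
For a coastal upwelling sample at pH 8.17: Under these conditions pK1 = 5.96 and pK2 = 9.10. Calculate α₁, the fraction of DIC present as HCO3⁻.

α₁ = 0.890

α₁ = 1 / (1 + [H⁺]/K1 + K2/[H⁺]) = 1 / (1 + 10^-2.21 + 10^-0.93)
   = 1 / (1 + 0.0061660 + 0.11749) = 1/1.1237 = 0.8900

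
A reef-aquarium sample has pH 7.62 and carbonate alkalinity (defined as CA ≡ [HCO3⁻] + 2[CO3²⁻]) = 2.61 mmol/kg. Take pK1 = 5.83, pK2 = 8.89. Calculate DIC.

DIC = 2.52 mmol/kg

CA = [HCO3⁻] + 2[CO3²⁻] = (α₁ + 2α₂)·DIC
At pH 7.62: [H⁺]/K1 = 10^-1.79 = 0.016218, K2/[H⁺] = 10^-1.27 = 0.053703
α₁ = 1/(1 + 0.016218 + 0.053703) = 1/1.0699 = 0.9346; α₂ = α₁·K2/[H⁺] = 0.05019
α₁ + 2α₂ = 1.0350
DIC = CA / (α₁ + 2α₂) = 2.61 / 1.0350 = 2.52 mmol/kg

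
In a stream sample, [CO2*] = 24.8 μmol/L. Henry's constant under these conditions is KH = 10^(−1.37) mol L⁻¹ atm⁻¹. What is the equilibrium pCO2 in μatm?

KH = 10^(−1.37) = 4.266×10^-2 mol L⁻¹ atm⁻¹
pCO2 = [CO2*]/KH = 24.8×10^-6 / 4.266×10^-2 = 5.81×10^-4 atm = 581 μatm

pCO2 = 581 μatm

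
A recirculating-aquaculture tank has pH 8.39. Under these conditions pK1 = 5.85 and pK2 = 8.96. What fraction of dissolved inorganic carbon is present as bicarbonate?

α₁ = 1 / (1 + [H⁺]/K1 + K2/[H⁺]) = 1 / (1 + 10^-2.54 + 10^-0.57)
   = 1 / (1 + 0.0028840 + 0.26915) = 1/1.2720 = 0.7861

α₁ = 0.786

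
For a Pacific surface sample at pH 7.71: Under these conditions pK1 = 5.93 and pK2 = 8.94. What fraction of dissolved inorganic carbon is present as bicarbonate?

α₁ = 1 / (1 + [H⁺]/K1 + K2/[H⁺]) = 1 / (1 + 10^-1.78 + 10^-1.23)
   = 1 / (1 + 0.016596 + 0.058884) = 1/1.0755 = 0.9298

α₁ = 0.930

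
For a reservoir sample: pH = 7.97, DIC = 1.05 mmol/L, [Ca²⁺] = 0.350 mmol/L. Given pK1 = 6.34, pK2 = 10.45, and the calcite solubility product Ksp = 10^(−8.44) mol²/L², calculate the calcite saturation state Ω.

Ω = 0.326

α₂ = 1 / (1 + [H⁺]/K2 + [H⁺]²/(K1K2)) = 1 / (1 + 10^+2.48 + 10^+0.85)
   = 1 / (1 + 302.00 + 7.0795) = 1/310.07 = 0.003225
[CO3²⁻] = α₂ × DIC = 0.003225 × 1.05 = 0.003386 mmol/L = 3.386 μmol/L
Ksp = 10^(−8.44) = 3.631×10^-9
Ω = [Ca²⁺][CO3²⁻]/Ksp = (0.350×10^-3)(3.386×10^-6) / 3.631×10^-9 = 0.326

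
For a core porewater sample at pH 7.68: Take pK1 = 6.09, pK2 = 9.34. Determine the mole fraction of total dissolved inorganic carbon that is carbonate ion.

α₂ = 0.0209

α₂ = 1 / (1 + [H⁺]/K2 + [H⁺]²/(K1K2)) = 1 / (1 + 10^+1.66 + 10^+0.07)
   = 1 / (1 + 45.709 + 1.1749) = 1/47.884 = 0.02088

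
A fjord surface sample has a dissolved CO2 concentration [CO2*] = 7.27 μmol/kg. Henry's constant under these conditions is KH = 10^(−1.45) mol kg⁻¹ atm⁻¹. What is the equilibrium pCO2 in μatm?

pCO2 = 205 μatm

KH = 10^(−1.45) = 3.548×10^-2 mol kg⁻¹ atm⁻¹
pCO2 = [CO2*]/KH = 7.27×10^-6 / 3.548×10^-2 = 2.05×10^-4 atm = 205 μatm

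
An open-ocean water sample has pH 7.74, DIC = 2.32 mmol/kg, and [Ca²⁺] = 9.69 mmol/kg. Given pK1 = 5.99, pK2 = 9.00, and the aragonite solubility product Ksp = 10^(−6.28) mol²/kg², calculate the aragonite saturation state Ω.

Ω = 2.19

α₂ = 1 / (1 + [H⁺]/K2 + [H⁺]²/(K1K2)) = 1 / (1 + 10^+1.26 + 10^-0.49)
   = 1 / (1 + 18.197 + 0.32359) = 1/19.521 = 0.05123
[CO3²⁻] = α₂ × DIC = 0.05123 × 2.32 = 0.1188 mmol/kg
Ksp = 10^(−6.28) = 5.248×10^-7
Ω = [Ca²⁺][CO3²⁻]/Ksp = (9.69×10^-3)(1.188×10^-4) / 5.248×10^-7 = 2.19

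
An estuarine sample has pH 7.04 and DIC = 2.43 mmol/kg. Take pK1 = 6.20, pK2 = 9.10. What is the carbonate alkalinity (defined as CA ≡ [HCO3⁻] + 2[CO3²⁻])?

CA = 2.14 mmol/kg

CA = [HCO3⁻] + 2[CO3²⁻] = (α₁ + 2α₂)·DIC
At pH 7.04: [H⁺]/K1 = 10^-0.84 = 0.14454, K2/[H⁺] = 10^-2.06 = 0.0087096
α₁ = 1/(1 + 0.14454 + 0.0087096) = 1/1.1533 = 0.8671; α₂ = α₁·K2/[H⁺] = 0.007552
α₁ + 2α₂ = 0.8822
CA = 0.8822 × 2.43 = 2.14 mmol/kg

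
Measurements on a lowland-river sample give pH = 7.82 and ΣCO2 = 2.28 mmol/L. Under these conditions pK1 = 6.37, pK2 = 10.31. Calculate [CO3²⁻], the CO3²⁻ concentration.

[CO3²⁻] = 7.10 μmol/L

α₂ = 1 / (1 + [H⁺]/K2 + [H⁺]²/(K1K2)) = 1 / (1 + 10^+2.49 + 10^+1.04)
   = 1 / (1 + 309.03 + 10.965) = 1/320.99 = 0.003115
[CO3²⁻] = α₂ × DIC = 0.003115 × 2.28 = 0.00710 mmol/L = 7.10 μmol/L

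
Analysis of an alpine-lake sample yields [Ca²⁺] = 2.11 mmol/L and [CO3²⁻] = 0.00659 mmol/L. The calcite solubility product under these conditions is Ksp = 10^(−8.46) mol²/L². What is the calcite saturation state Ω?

Ω = 4.01

Ksp = 10^(−8.46) = 3.467×10^-9
Ω = [Ca²⁺][CO3²⁻]/Ksp = (2.11×10^-3)(0.00659×10^-3) / 3.467×10^-9 = 4.01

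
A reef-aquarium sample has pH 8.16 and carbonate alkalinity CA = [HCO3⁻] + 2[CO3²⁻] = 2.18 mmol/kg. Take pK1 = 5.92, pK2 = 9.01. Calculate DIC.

CA = [HCO3⁻] + 2[CO3²⁻] = (α₁ + 2α₂)·DIC
At pH 8.16: [H⁺]/K1 = 10^-2.24 = 0.0057544, K2/[H⁺] = 10^-0.85 = 0.14125
α₁ = 1/(1 + 0.0057544 + 0.14125) = 1/1.1470 = 0.8718; α₂ = α₁·K2/[H⁺] = 0.1231
α₁ + 2α₂ = 1.1181
DIC = CA / (α₁ + 2α₂) = 2.18 / 1.1181 = 1.95 mmol/kg

DIC = 1.95 mmol/kg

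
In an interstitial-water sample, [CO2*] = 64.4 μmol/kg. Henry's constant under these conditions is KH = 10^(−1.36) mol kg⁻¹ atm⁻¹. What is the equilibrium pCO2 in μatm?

pCO2 = 1480 μatm

KH = 10^(−1.36) = 4.365×10^-2 mol kg⁻¹ atm⁻¹
pCO2 = [CO2*]/KH = 64.4×10^-6 / 4.365×10^-2 = 1.48×10^-3 atm = 1480 μatm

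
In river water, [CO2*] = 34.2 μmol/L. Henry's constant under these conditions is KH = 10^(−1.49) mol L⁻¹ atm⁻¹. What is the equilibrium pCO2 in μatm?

KH = 10^(−1.49) = 3.236×10^-2 mol L⁻¹ atm⁻¹
pCO2 = [CO2*]/KH = 34.2×10^-6 / 3.236×10^-2 = 1.06×10^-3 atm = 1060 μatm

pCO2 = 1060 μatm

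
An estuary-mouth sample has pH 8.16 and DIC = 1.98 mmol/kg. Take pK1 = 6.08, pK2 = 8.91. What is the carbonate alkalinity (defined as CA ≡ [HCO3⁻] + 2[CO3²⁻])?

CA = [HCO3⁻] + 2[CO3²⁻] = (α₁ + 2α₂)·DIC
At pH 8.16: [H⁺]/K1 = 10^-2.08 = 0.0083176, K2/[H⁺] = 10^-0.75 = 0.17783
α₁ = 1/(1 + 0.0083176 + 0.17783) = 1/1.1861 = 0.8431; α₂ = α₁·K2/[H⁺] = 0.1499
α₁ + 2α₂ = 1.1429
CA = 1.1429 × 1.98 = 2.26 mmol/kg

CA = 2.26 mmol/kg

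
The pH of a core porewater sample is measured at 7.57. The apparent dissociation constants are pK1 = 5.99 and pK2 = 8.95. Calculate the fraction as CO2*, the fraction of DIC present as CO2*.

α₀ = 1 / (1 + K1/[H⁺] + K1K2/[H⁺]²) = 1 / (1 + 10^+1.58 + 10^+0.20)
   = 1 / (1 + 38.019 + 1.5849) = 1/40.604 = 0.02463

α₀ = 0.0246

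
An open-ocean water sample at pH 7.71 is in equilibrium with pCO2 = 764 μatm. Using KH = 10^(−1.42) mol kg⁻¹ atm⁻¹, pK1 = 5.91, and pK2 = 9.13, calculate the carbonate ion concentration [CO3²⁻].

[CO2*] = KH · pCO2 = 10^(−1.42) × 764×10^-6 = 2.905×10^-5 mol/kg
α₀ = 1/(1 + K1/[H⁺] + K1K2/[H⁺]²) = 1/(1 + 10^+1.80 + 10^+0.38) = 0.01504
DIC = [CO2*]/α₀ = 2.905×10^-5 / 0.01504 = 1.931 mmol/kg
[CO3²⁻] = α₂·DIC; α₂ = 0.03608, so [CO3²⁻] = 0.03608 × 1.931 = 0.0697 mmol/kg

[CO3²⁻] = 0.0697 mmol/kg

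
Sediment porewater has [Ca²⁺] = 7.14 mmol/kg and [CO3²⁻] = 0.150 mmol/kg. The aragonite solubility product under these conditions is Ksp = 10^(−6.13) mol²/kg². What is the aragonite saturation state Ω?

Ω = 1.44

Ksp = 10^(−6.13) = 7.413×10^-7
Ω = [Ca²⁺][CO3²⁻]/Ksp = (7.14×10^-3)(0.150×10^-3) / 7.413×10^-7 = 1.44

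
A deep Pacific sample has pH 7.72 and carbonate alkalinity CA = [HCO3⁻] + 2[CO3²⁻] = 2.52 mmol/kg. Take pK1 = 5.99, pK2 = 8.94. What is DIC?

DIC = 2.43 mmol/kg

CA = [HCO3⁻] + 2[CO3²⁻] = (α₁ + 2α₂)·DIC
At pH 7.72: [H⁺]/K1 = 10^-1.73 = 0.018621, K2/[H⁺] = 10^-1.22 = 0.060256
α₁ = 1/(1 + 0.018621 + 0.060256) = 1/1.0789 = 0.9269; α₂ = α₁·K2/[H⁺] = 0.05585
α₁ + 2α₂ = 1.0386
DIC = CA / (α₁ + 2α₂) = 2.52 / 1.0386 = 2.43 mmol/kg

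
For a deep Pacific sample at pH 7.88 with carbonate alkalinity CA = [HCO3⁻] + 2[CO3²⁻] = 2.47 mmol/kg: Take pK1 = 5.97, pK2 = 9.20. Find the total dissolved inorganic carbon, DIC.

DIC = 2.39 mmol/kg

CA = [HCO3⁻] + 2[CO3²⁻] = (α₁ + 2α₂)·DIC
At pH 7.88: [H⁺]/K1 = 10^-1.91 = 0.012303, K2/[H⁺] = 10^-1.32 = 0.047863
α₁ = 1/(1 + 0.012303 + 0.047863) = 1/1.0602 = 0.9432; α₂ = α₁·K2/[H⁺] = 0.04515
α₁ + 2α₂ = 1.0335
DIC = CA / (α₁ + 2α₂) = 2.47 / 1.0335 = 2.39 mmol/kg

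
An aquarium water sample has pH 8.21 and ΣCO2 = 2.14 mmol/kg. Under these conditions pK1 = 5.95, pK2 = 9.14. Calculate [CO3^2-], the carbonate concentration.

[CO3²⁻] = 0.224 mmol/kg

α₂ = 1 / (1 + [H⁺]/K2 + [H⁺]²/(K1K2)) = 1 / (1 + 10^+0.93 + 10^-1.33)
   = 1 / (1 + 8.5114 + 0.046774) = 1/9.5582 = 0.1046
[CO3²⁻] = α₂ × DIC = 0.1046 × 2.14 = 0.224 mmol/kg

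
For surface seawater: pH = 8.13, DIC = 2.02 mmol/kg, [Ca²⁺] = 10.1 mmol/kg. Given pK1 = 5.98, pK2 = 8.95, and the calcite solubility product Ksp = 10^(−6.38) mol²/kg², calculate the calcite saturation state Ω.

Ω = 6.39

α₂ = 1 / (1 + [H⁺]/K2 + [H⁺]²/(K1K2)) = 1 / (1 + 10^+0.82 + 10^-1.33)
   = 1 / (1 + 6.6069 + 0.046774) = 1/7.6537 = 0.1307
[CO3²⁻] = α₂ × DIC = 0.1307 × 2.02 = 0.2639 mmol/kg
Ksp = 10^(−6.38) = 4.169×10^-7
Ω = [Ca²⁺][CO3²⁻]/Ksp = (10.1×10^-3)(2.639×10^-4) / 4.169×10^-7 = 6.39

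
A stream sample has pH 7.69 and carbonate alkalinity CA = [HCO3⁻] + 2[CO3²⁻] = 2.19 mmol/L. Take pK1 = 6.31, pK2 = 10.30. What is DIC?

DIC = 2.28 mmol/L

CA = [HCO3⁻] + 2[CO3²⁻] = (α₁ + 2α₂)·DIC
At pH 7.69: [H⁺]/K1 = 10^-1.38 = 0.041687, K2/[H⁺] = 10^-2.61 = 0.0024547
α₁ = 1/(1 + 0.041687 + 0.0024547) = 1/1.0441 = 0.9577; α₂ = α₁·K2/[H⁺] = 0.002351
α₁ + 2α₂ = 0.9624
DIC = CA / (α₁ + 2α₂) = 2.19 / 0.9624 = 2.28 mmol/L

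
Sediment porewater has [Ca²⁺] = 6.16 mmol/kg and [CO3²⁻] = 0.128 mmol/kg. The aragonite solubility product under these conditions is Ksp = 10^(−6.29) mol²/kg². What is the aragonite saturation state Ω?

Ksp = 10^(−6.29) = 5.129×10^-7
Ω = [Ca²⁺][CO3²⁻]/Ksp = (6.16×10^-3)(0.128×10^-3) / 5.129×10^-7 = 1.54

Ω = 1.54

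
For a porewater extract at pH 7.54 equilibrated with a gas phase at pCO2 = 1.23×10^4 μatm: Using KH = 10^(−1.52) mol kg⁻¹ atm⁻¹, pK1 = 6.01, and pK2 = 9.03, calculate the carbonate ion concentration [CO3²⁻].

[CO2*] = KH · pCO2 = 10^(−1.52) × 1.23×10^4×10^-6 = 3.715×10^-4 mol/kg
α₀ = 1/(1 + K1/[H⁺] + K1K2/[H⁺]²) = 1/(1 + 10^+1.53 + 10^+0.04) = 0.02779
DIC = [CO2*]/α₀ = 3.715×10^-4 / 0.02779 = 13.37 mmol/kg
[CO3²⁻] = α₂·DIC; α₂ = 0.03047, so [CO3²⁻] = 0.03047 × 13.37 = 0.407 mmol/kg

[CO3²⁻] = 0.407 mmol/kg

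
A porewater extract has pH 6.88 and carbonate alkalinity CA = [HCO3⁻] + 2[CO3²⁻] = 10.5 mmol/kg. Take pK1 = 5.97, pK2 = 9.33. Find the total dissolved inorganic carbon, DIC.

CA = [HCO3⁻] + 2[CO3²⁻] = (α₁ + 2α₂)·DIC
At pH 6.88: [H⁺]/K1 = 10^-0.91 = 0.12303, K2/[H⁺] = 10^-2.45 = 0.0035481
α₁ = 1/(1 + 0.12303 + 0.0035481) = 1/1.1266 = 0.8876; α₂ = α₁·K2/[H⁺] = 0.003149
α₁ + 2α₂ = 0.8939
DIC = CA / (α₁ + 2α₂) = 10.5 / 0.8939 = 11.7 mmol/kg

DIC = 11.7 mmol/kg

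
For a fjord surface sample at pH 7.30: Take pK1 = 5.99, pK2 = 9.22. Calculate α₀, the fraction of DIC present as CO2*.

α₀ = 1 / (1 + K1/[H⁺] + K1K2/[H⁺]²) = 1 / (1 + 10^+1.31 + 10^-0.61)
   = 1 / (1 + 20.417 + 0.24547) = 1/21.663 = 0.04616

α₀ = 0.0462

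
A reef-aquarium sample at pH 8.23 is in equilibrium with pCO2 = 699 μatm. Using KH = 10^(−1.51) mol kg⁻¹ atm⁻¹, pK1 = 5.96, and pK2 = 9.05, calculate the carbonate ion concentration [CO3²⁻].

[CO3²⁻] = 0.609 mmol/kg

[CO2*] = KH · pCO2 = 10^(−1.51) × 699×10^-6 = 2.160×10^-5 mol/kg
α₀ = 1/(1 + K1/[H⁺] + K1K2/[H⁺]²) = 1/(1 + 10^+2.27 + 10^+1.45) = 0.004643
DIC = [CO2*]/α₀ = 2.160×10^-5 / 0.004643 = 4.653 mmol/kg
[CO3²⁻] = α₂·DIC; α₂ = 0.1308, so [CO3²⁻] = 0.1308 × 4.653 = 0.609 mmol/kg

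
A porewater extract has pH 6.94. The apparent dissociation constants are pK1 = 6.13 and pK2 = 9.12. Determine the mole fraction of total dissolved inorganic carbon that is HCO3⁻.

α₁ = 1 / (1 + [H⁺]/K1 + K2/[H⁺]) = 1 / (1 + 10^-0.81 + 10^-2.18)
   = 1 / (1 + 0.15488 + 0.0066069) = 1/1.1615 = 0.8610

α₁ = 0.861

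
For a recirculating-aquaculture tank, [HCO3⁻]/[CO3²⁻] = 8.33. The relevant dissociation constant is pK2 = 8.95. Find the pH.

pH = 8.03

From K2 = [H⁺][CO3²⁻]/[HCO3⁻]:  pH = pK2 − log₁₀([HCO3⁻]/[CO3²⁻])
log₁₀(8.33) = +0.921
pH = 8.95 − (+0.921) = 8.03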